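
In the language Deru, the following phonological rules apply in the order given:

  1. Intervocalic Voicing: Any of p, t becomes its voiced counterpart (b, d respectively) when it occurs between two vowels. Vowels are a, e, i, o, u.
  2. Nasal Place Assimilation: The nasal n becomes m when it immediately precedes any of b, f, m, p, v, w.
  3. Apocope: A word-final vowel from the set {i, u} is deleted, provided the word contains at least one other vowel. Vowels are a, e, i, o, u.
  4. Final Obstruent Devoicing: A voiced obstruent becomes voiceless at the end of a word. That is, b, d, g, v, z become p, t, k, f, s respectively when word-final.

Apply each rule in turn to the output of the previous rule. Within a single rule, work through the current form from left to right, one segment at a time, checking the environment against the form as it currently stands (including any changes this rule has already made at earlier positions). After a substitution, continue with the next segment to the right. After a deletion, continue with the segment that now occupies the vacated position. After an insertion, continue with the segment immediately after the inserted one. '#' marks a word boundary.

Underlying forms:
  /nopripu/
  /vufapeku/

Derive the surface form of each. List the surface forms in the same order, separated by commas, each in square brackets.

[noprip], [vufabek]

/nopripu/:
  1 Intervocalic Voicing: [nopripu] → [nopribu]
  2 Nasal Place Assimilation: no change — [nopribu]
  3 Apocope: [nopribu] → [noprib]
  4 Final Obstruent Devoicing: [noprib] → [noprip]
/vufapeku/:
  1 Intervocalic Voicing: [vufapeku] → [vufabeku]
  2 Nasal Place Assimilation: no change — [vufabeku]
  3 Apocope: [vufabeku] → [vufabek]
  4 Final Obstruent Devoicing: no change — [vufabek]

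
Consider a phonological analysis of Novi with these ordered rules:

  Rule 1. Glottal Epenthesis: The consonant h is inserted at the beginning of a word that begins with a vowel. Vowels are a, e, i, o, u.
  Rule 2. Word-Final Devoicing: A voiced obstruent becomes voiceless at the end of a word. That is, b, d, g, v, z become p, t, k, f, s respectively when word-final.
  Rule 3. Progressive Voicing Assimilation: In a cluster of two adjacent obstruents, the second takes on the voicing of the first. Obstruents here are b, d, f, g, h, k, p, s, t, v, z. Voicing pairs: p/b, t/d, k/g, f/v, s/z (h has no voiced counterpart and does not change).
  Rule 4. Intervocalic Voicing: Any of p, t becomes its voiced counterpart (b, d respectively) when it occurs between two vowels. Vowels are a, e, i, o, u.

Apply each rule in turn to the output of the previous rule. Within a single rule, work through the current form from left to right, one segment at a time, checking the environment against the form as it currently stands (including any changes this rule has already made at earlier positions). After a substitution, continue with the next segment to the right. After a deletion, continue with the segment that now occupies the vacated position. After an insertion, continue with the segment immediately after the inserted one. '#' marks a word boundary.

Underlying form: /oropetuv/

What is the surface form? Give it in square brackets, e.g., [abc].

[horobeduf]

Rule 1 Glottal Epenthesis: [oropetuv] → [horopetuv]
Rule 2 Word-Final Devoicing: [horopetuv] → [horopetuf]
Rule 3 Progressive Voicing Assimilation: no change — [horopetuf]
Rule 4 Intervocalic Voicing: [horopetuf] → [horobeduf]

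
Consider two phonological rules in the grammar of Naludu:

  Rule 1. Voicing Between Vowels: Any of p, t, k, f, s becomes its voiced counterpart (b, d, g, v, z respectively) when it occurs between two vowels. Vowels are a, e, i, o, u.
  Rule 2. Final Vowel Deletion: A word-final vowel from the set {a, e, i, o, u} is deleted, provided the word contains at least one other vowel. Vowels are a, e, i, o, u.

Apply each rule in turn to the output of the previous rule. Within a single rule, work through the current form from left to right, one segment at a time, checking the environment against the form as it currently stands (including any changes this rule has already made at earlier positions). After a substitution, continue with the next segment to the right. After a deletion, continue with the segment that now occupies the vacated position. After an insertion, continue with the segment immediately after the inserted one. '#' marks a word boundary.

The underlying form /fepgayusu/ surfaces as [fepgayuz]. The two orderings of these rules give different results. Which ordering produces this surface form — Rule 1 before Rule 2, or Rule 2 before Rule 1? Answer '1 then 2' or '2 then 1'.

1 then 2

Order 1 then 2:
  1 Voicing Between Vowels: [fepgayusu] → [fepgayuzu]
  2 Final Vowel Deletion: [fepgayuzu] → [fepgayuz]
  result: [fepgayuz]
Order 2 then 1:
  2 Final Vowel Deletion: [fepgayusu] → [fepgayus]
  1 Voicing Between Vowels: no change — [fepgayus]
  result: [fepgayus]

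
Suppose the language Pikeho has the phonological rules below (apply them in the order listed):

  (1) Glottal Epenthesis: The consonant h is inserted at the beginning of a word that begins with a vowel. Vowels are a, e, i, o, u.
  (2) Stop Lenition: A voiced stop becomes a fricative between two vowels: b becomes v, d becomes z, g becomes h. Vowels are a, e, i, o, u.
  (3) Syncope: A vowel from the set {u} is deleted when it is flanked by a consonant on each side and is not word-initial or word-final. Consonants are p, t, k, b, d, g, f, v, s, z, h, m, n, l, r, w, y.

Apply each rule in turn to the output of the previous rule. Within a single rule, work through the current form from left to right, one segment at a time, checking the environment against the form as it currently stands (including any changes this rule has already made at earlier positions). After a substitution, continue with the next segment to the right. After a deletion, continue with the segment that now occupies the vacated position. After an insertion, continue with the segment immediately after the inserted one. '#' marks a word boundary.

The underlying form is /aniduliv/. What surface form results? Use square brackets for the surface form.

[hanizliv]

(1) Glottal Epenthesis: [aniduliv] → [haniduliv]
(2) Stop Lenition: [haniduliv] → [hanizuliv]
(3) Syncope: [hanizuliv] → [hanizliv]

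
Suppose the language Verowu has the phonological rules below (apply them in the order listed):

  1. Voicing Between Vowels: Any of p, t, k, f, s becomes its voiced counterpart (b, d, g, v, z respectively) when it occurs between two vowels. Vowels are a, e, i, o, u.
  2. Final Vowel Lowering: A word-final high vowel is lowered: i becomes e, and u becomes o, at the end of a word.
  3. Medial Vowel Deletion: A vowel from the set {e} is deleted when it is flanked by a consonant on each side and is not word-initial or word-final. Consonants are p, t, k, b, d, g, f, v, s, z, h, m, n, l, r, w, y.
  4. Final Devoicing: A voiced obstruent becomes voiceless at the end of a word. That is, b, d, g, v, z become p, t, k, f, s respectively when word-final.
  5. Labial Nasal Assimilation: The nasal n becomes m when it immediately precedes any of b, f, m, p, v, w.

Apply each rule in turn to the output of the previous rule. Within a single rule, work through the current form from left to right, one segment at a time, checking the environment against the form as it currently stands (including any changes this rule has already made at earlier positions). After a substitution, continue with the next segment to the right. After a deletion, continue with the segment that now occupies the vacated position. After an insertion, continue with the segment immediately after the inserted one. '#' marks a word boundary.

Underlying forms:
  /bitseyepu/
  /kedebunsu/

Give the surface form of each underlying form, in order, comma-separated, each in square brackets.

[bitsybo], [kdbunso]

/bitseyepu/:
  1 Voicing Between Vowels: [bitseyepu] → [bitseyebu]
  2 Final Vowel Lowering: [bitseyebu] → [bitseyebo]
  3 Medial Vowel Deletion: [bitseyebo] → [bitsybo]
  4 Final Devoicing: no change — [bitsybo]
  5 Labial Nasal Assimilation: no change — [bitsybo]
/kedebunsu/:
  1 Voicing Between Vowels: no change — [kedebunsu]
  2 Final Vowel Lowering: [kedebunsu] → [kedebunso]
  3 Medial Vowel Deletion: [kedebunso] → [kdbunso]
  4 Final Devoicing: no change — [kdbunso]
  5 Labial Nasal Assimilation: no change — [kdbunso]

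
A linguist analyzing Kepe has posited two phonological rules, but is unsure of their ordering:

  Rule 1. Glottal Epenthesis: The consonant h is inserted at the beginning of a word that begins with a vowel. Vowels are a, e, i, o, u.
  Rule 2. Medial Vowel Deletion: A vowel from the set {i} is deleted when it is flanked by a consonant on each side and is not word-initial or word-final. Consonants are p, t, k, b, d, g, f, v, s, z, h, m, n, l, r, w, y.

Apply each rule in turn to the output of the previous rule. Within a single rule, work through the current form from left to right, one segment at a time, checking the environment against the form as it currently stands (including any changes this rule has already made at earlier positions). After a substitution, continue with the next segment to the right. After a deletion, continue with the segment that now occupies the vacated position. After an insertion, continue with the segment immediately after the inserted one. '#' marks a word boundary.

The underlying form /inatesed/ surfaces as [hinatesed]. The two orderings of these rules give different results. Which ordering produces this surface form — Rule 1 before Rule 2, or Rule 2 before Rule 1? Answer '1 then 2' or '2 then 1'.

2 then 1

Order 1 then 2:
  1 Glottal Epenthesis: [inatesed] → [hinatesed]
  2 Medial Vowel Deletion: [hinatesed] → [hnatesed]
  result: [hnatesed]
Order 2 then 1:
  2 Medial Vowel Deletion: no change — [inatesed]
  1 Glottal Epenthesis: [inatesed] → [hinatesed]
  result: [hinatesed]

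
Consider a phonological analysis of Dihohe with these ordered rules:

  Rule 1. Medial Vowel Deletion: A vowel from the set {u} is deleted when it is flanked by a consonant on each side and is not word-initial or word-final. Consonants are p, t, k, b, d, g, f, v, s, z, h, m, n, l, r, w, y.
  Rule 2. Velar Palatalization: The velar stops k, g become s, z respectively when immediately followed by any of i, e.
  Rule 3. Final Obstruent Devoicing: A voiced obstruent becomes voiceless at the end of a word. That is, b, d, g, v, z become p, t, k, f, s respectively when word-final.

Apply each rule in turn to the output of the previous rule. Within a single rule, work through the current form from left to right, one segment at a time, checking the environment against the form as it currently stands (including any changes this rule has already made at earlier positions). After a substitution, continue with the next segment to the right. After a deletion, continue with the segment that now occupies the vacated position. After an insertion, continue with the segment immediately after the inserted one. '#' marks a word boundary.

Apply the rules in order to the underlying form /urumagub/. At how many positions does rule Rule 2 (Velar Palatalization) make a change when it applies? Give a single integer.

Rule 1 Medial Vowel Deletion: [urumagub] → [urmagb]
Rule 2 Velar Palatalization: no change — [urmagb]
Rule 3 Final Obstruent Devoicing: [urmagb] → [urmagp]
Rule Rule 2 changed 0 position(s).

0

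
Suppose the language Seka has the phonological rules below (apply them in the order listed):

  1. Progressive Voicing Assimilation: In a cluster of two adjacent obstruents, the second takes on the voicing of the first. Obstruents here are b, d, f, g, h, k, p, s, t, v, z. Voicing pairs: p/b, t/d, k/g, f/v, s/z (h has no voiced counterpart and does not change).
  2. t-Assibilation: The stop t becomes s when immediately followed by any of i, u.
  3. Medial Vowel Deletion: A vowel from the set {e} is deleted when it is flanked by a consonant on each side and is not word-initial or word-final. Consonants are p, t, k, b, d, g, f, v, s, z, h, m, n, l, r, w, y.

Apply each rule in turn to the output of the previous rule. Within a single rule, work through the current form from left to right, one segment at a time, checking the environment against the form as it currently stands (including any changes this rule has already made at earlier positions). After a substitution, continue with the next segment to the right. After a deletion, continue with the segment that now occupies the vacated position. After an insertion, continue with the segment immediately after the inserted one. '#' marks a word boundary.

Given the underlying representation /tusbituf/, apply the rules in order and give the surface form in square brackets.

[suspisuf]

1 Progressive Voicing Assimilation: [tusbituf] → [tuspituf]
2 t-Assibilation: [tuspituf] → [suspisuf]
3 Medial Vowel Deletion: no change — [suspisuf]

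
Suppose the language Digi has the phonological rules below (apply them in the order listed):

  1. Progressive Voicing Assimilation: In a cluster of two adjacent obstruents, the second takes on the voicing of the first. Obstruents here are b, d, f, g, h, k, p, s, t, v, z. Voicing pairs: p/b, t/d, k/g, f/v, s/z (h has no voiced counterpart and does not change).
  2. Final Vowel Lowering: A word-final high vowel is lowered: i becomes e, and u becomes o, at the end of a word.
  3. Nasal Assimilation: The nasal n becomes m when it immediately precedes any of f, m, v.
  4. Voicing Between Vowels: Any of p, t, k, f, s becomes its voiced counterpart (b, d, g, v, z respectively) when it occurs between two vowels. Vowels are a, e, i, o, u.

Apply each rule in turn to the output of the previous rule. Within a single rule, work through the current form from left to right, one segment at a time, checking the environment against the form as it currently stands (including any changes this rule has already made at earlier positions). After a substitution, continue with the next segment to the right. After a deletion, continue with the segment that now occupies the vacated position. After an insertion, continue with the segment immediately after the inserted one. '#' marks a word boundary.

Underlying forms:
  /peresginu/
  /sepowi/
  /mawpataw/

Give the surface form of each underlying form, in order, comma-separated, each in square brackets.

[pereskino], [sebowe], [mawpadaw]

/peresginu/:
  1 Progressive Voicing Assimilation: [peresginu] → [pereskinu]
  2 Final Vowel Lowering: [pereskinu] → [pereskino]
  3 Nasal Assimilation: no change — [pereskino]
  4 Voicing Between Vowels: no change — [pereskino]
/sepowi/:
  1 Progressive Voicing Assimilation: no change — [sepowi]
  2 Final Vowel Lowering: [sepowi] → [sepowe]
  3 Nasal Assimilation: no change — [sepowe]
  4 Voicing Between Vowels: [sepowe] → [sebowe]
/mawpataw/:
  1 Progressive Voicing Assimilation: no change — [mawpataw]
  2 Final Vowel Lowering: no change — [mawpataw]
  3 Nasal Assimilation: no change — [mawpataw]
  4 Voicing Between Vowels: [mawpataw] → [mawpadaw]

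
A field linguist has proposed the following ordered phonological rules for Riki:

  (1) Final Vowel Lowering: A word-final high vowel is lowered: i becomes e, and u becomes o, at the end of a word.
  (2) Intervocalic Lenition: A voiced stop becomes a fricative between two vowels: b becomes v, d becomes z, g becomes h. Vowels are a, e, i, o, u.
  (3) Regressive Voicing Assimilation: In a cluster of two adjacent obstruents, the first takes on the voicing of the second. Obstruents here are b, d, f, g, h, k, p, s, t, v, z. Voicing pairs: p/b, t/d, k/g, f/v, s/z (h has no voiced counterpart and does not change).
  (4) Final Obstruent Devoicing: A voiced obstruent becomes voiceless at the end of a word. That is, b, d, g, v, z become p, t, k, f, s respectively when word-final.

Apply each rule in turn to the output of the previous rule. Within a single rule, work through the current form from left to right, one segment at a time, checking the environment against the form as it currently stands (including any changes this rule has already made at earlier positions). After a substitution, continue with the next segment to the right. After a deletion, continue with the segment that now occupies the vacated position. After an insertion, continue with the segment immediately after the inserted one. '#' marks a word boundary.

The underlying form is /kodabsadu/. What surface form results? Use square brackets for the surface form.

[kozapsazo]

(1) Final Vowel Lowering: [kodabsadu] → [kodabsado]
(2) Intervocalic Lenition: [kodabsado] → [kozabsazo]
(3) Regressive Voicing Assimilation: [kozabsazo] → [kozapsazo]
(4) Final Obstruent Devoicing: no change — [kozapsazo]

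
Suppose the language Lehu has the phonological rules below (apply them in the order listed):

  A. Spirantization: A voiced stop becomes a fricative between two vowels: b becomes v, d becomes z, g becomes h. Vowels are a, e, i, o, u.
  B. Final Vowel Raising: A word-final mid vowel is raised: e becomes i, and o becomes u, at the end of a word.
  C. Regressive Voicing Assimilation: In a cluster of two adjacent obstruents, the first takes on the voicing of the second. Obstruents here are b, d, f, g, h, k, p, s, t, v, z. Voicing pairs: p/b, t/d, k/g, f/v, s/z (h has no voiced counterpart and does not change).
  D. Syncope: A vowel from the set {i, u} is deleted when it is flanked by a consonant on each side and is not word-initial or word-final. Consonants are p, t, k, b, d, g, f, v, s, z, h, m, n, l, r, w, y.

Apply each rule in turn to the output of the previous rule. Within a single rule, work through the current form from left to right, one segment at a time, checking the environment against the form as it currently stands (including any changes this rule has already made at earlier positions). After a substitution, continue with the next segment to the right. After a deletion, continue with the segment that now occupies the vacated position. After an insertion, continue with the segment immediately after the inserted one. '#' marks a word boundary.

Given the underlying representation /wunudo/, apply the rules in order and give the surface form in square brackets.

A Spirantization: [wunudo] → [wunuzo]
B Final Vowel Raising: [wunuzo] → [wunuzu]
C Regressive Voicing Assimilation: no change — [wunuzu]
D Syncope: [wunuzu] → [wnzu]

[wnzu]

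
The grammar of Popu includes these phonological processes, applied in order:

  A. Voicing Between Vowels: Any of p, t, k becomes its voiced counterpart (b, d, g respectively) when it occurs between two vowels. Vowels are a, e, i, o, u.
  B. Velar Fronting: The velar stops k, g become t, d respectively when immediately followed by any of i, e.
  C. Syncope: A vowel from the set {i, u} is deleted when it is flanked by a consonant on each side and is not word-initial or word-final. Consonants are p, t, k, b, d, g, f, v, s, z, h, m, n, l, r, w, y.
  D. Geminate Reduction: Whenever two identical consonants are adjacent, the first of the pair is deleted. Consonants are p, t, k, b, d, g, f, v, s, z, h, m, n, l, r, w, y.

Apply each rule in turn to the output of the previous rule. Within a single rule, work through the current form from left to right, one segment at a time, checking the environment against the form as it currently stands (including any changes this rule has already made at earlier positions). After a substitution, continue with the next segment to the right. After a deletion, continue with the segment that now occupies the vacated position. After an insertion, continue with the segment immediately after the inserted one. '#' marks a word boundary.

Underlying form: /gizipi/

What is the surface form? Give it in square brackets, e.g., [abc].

A Voicing Between Vowels: [gizipi] → [gizibi]
B Velar Fronting: [gizibi] → [dizibi]
C Syncope: [dizibi] → [dzbi]
D Geminate Reduction: no change — [dzbi]

[dzbi]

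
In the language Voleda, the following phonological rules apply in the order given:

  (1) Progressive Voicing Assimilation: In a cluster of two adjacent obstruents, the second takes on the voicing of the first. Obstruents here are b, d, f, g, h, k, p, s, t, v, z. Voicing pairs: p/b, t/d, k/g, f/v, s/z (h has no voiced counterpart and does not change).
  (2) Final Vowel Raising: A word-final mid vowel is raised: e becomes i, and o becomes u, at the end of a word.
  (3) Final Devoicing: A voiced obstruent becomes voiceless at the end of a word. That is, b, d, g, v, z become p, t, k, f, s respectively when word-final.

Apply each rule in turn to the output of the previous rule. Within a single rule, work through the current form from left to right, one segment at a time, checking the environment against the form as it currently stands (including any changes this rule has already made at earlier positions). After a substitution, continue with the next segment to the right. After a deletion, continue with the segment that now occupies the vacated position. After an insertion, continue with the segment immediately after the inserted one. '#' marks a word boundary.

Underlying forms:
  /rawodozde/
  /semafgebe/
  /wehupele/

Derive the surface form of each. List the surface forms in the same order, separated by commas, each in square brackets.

[rawodozdi], [semafkebi], [wehupeli]

/rawodozde/:
  (1) Progressive Voicing Assimilation: no change — [rawodozde]
  (2) Final Vowel Raising: [rawodozde] → [rawodozdi]
  (3) Final Devoicing: no change — [rawodozdi]
/semafgebe/:
  (1) Progressive Voicing Assimilation: [semafgebe] → [semafkebe]
  (2) Final Vowel Raising: [semafkebe] → [semafkebi]
  (3) Final Devoicing: no change — [semafkebi]
/wehupele/:
  (1) Progressive Voicing Assimilation: no change — [wehupele]
  (2) Final Vowel Raising: [wehupele] → [wehupeli]
  (3) Final Devoicing: no change — [wehupeli]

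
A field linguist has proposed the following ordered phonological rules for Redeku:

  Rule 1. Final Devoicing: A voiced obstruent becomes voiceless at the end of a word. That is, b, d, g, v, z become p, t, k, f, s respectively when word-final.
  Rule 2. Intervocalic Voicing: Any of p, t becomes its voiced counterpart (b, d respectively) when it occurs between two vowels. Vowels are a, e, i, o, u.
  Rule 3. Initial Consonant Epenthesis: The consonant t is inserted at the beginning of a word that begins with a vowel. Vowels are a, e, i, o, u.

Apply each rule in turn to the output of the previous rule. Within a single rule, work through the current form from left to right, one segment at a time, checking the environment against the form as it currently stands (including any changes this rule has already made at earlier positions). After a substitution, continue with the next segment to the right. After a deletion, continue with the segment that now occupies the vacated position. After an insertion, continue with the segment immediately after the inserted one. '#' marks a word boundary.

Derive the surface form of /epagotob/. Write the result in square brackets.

Rule 1 Final Devoicing: [epagotob] → [epagotop]
Rule 2 Intervocalic Voicing: [epagotop] → [ebagodop]
Rule 3 Initial Consonant Epenthesis: [ebagodop] → [tebagodop]

[tebagodop]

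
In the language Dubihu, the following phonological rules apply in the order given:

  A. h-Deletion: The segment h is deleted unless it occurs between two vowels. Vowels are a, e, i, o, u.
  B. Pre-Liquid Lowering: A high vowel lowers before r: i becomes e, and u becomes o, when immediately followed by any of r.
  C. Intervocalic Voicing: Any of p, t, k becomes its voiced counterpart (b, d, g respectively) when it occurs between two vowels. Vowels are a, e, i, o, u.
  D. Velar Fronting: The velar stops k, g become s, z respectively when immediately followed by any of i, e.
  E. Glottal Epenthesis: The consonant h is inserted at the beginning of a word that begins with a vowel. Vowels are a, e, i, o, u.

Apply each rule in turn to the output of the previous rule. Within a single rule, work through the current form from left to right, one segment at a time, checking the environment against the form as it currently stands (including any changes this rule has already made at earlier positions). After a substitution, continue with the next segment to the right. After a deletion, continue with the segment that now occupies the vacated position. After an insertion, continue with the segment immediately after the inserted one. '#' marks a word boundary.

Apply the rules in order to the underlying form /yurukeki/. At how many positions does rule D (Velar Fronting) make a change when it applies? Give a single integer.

A h-Deletion: no change — [yurukeki]
B Pre-Liquid Lowering: [yurukeki] → [yorukeki]
C Intervocalic Voicing: [yorukeki] → [yorugegi]
D Velar Fronting: [yorugegi] → [yoruzezi]
E Glottal Epenthesis: no change — [yoruzezi]
Rule D changed 2 position(s).

2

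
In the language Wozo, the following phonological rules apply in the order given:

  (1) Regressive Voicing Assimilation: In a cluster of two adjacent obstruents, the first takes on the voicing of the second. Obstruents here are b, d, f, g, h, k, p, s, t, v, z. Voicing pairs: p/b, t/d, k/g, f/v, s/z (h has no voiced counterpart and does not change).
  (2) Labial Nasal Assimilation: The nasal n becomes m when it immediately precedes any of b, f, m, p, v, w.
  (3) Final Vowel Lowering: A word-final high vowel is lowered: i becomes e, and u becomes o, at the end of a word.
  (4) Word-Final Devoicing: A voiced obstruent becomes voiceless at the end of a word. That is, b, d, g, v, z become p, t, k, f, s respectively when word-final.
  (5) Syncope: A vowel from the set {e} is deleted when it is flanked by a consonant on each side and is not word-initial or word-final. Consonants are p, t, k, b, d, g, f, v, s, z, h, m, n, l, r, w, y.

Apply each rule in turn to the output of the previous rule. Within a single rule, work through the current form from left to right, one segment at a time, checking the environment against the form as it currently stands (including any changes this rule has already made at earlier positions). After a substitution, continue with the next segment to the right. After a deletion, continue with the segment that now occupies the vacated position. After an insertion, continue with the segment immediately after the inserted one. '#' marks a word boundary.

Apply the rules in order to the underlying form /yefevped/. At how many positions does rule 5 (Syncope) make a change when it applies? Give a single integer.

3

(1) Regressive Voicing Assimilation: [yefevped] → [yefefped]
(2) Labial Nasal Assimilation: no change — [yefefped]
(3) Final Vowel Lowering: no change — [yefefped]
(4) Word-Final Devoicing: [yefefped] → [yefefpet]
(5) Syncope: [yefefpet] → [yffpt]
Rule 5 changed 3 position(s).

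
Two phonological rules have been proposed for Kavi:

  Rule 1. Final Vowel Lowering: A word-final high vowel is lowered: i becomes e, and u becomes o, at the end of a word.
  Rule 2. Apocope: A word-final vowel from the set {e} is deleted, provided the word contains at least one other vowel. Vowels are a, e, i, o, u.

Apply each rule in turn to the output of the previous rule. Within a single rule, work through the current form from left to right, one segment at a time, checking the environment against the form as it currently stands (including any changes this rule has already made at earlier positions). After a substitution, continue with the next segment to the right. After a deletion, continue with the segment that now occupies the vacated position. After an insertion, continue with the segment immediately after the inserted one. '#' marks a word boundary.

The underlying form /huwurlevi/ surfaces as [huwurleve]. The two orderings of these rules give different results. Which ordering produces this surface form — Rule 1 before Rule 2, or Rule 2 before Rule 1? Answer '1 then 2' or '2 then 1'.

2 then 1

Order 1 then 2:
  1 Final Vowel Lowering: [huwurlevi] → [huwurleve]
  2 Apocope: [huwurleve] → [huwurlev]
  result: [huwurlev]
Order 2 then 1:
  2 Apocope: no change — [huwurlevi]
  1 Final Vowel Lowering: [huwurlevi] → [huwurleve]
  result: [huwurleve]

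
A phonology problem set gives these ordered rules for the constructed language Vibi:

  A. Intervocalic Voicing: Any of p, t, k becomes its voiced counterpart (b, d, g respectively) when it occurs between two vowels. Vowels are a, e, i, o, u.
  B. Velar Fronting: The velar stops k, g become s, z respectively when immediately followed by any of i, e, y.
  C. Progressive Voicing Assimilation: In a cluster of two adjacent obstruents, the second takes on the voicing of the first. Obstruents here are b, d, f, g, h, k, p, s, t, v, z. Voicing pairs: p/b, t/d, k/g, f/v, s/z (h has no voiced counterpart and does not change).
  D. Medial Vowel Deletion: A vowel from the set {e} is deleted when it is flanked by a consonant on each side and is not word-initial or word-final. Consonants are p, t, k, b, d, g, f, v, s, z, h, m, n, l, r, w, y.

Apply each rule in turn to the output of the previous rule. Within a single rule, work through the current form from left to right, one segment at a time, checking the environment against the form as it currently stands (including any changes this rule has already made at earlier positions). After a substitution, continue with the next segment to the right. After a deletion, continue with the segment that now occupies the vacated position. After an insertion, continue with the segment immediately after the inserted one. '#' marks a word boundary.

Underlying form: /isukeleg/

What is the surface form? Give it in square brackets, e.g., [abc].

A Intervocalic Voicing: [isukeleg] → [isugeleg]
B Velar Fronting: [isugeleg] → [isuzeleg]
C Progressive Voicing Assimilation: no change — [isuzeleg]
D Medial Vowel Deletion: [isuzeleg] → [isuzlg]

[isuzlg]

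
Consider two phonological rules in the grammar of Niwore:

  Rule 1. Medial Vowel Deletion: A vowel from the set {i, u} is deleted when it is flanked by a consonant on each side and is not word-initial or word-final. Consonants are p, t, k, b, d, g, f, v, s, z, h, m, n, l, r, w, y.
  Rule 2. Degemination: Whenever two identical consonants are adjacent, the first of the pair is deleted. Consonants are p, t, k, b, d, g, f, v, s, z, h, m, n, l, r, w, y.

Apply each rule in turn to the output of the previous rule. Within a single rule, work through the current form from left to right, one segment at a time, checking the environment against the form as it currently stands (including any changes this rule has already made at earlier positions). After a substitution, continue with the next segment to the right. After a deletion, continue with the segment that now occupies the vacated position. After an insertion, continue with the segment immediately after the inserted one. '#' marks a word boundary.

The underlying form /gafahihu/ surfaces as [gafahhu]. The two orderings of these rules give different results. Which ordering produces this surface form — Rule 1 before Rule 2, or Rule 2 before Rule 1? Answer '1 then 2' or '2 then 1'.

Order 1 then 2:
  1 Medial Vowel Deletion: [gafahihu] → [gafahhu]
  2 Degemination: [gafahhu] → [gafahu]
  result: [gafahu]
Order 2 then 1:
  2 Degemination: no change — [gafahihu]
  1 Medial Vowel Deletion: [gafahihu] → [gafahhu]
  result: [gafahhu]

2 then 1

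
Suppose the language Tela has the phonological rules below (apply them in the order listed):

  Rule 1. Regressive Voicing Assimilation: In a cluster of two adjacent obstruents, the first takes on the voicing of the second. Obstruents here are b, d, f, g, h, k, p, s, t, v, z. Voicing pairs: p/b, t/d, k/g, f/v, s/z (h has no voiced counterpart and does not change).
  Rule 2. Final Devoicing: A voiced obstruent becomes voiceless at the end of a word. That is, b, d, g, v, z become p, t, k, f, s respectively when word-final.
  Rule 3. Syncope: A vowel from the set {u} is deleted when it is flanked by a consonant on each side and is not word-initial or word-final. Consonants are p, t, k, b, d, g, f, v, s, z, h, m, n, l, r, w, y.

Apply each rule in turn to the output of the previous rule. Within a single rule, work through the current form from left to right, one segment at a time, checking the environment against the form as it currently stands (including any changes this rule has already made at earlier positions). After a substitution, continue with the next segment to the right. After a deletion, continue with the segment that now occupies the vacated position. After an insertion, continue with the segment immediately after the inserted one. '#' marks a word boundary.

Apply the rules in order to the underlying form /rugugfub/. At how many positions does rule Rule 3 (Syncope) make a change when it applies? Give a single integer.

3

Rule 1 Regressive Voicing Assimilation: [rugugfub] → [rugukfub]
Rule 2 Final Devoicing: [rugukfub] → [rugukfup]
Rule 3 Syncope: [rugukfup] → [rgkfp]
Rule Rule 3 changed 3 position(s).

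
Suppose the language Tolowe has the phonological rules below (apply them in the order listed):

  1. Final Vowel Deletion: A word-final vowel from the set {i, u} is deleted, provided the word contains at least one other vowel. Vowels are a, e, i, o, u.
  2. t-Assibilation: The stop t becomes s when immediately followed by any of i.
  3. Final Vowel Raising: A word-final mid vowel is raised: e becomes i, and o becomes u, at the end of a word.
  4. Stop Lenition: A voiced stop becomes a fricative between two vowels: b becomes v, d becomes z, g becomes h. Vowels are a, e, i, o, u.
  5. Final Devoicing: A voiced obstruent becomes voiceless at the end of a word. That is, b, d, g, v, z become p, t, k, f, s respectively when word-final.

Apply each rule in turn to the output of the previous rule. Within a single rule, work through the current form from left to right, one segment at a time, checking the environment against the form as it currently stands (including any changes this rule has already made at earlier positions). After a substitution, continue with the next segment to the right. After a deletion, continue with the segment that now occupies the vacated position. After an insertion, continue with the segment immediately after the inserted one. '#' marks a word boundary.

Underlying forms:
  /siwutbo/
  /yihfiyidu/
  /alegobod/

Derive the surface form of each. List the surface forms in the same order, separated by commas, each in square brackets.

[siwutbu], [yihfiyit], [alehovot]

/siwutbo/:
  1 Final Vowel Deletion: no change — [siwutbo]
  2 t-Assibilation: no change — [siwutbo]
  3 Final Vowel Raising: [siwutbo] → [siwutbu]
  4 Stop Lenition: no change — [siwutbu]
  5 Final Devoicing: no change — [siwutbu]
/yihfiyidu/:
  1 Final Vowel Deletion: [yihfiyidu] → [yihfiyid]
  2 t-Assibilation: no change — [yihfiyid]
  3 Final Vowel Raising: no change — [yihfiyid]
  4 Stop Lenition: no change — [yihfiyid]
  5 Final Devoicing: [yihfiyid] → [yihfiyit]
/alegobod/:
  1 Final Vowel Deletion: no change — [alegobod]
  2 t-Assibilation: no change — [alegobod]
  3 Final Vowel Raising: no change — [alegobod]
  4 Stop Lenition: [alegobod] → [alehovod]
  5 Final Devoicing: [alehovod] → [alehovot]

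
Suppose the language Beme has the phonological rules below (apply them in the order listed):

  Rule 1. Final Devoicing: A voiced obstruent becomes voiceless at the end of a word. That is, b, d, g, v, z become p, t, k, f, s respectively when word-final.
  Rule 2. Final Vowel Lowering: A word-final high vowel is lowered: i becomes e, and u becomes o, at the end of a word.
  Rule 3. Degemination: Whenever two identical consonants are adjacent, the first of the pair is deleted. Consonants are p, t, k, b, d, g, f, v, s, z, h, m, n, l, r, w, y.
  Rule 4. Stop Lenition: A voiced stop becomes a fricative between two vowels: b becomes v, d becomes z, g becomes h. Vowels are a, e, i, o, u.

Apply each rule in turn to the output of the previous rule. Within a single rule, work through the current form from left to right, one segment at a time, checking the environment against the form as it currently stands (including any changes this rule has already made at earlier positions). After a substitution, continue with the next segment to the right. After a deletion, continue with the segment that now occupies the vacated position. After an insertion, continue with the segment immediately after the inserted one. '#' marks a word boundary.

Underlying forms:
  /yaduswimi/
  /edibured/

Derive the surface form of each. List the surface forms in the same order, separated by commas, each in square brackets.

/yaduswimi/:
  Rule 1 Final Devoicing: no change — [yaduswimi]
  Rule 2 Final Vowel Lowering: [yaduswimi] → [yaduswime]
  Rule 3 Degemination: no change — [yaduswime]
  Rule 4 Stop Lenition: [yaduswime] → [yazuswime]
/edibured/:
  Rule 1 Final Devoicing: [edibured] → [ediburet]
  Rule 2 Final Vowel Lowering: no change — [ediburet]
  Rule 3 Degemination: no change — [ediburet]
  Rule 4 Stop Lenition: [ediburet] → [ezivuret]

[yazuswime], [ezivuret]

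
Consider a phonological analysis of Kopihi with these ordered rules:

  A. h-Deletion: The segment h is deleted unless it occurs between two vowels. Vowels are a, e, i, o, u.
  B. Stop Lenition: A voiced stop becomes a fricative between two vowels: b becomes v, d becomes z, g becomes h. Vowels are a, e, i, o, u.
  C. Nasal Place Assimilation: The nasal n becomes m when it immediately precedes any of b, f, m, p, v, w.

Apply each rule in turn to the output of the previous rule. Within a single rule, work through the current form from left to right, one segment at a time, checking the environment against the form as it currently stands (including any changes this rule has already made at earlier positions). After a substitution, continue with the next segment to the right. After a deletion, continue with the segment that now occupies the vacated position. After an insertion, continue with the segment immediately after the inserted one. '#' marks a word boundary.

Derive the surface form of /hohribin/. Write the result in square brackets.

A h-Deletion: [hohribin] → [oribin]
B Stop Lenition: [oribin] → [orivin]
C Nasal Place Assimilation: no change — [orivin]

[orivin]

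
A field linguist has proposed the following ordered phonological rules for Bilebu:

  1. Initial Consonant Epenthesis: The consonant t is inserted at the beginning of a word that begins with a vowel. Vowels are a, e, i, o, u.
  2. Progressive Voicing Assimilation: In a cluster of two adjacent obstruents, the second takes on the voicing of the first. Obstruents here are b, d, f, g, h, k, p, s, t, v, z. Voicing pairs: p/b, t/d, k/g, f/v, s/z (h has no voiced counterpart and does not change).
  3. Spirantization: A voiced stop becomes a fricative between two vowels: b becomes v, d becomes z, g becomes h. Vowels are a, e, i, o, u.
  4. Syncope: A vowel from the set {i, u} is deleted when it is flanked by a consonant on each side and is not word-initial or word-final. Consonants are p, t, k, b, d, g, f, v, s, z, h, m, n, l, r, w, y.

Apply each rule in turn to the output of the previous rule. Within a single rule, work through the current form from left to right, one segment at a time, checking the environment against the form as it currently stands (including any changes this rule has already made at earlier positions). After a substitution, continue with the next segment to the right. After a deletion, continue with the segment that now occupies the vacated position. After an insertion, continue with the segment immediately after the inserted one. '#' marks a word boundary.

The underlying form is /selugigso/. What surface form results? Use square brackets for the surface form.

[selhgzo]

1 Initial Consonant Epenthesis: no change — [selugigso]
2 Progressive Voicing Assimilation: [selugigso] → [selugigzo]
3 Spirantization: [selugigzo] → [seluhigzo]
4 Syncope: [seluhigzo] → [selhgzo]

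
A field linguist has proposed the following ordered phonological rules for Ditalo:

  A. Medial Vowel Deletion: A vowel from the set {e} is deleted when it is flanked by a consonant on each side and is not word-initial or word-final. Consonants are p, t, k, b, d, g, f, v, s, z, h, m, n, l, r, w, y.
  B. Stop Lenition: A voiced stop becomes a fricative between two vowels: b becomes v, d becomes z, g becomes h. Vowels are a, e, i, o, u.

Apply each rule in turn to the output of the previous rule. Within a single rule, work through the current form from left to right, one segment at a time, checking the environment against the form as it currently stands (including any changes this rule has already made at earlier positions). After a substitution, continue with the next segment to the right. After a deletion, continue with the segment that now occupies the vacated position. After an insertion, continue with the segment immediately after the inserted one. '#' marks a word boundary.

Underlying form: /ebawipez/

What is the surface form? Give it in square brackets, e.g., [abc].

A Medial Vowel Deletion: [ebawipez] → [ebawipz]
B Stop Lenition: [ebawipz] → [evawipz]

[evawipz]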